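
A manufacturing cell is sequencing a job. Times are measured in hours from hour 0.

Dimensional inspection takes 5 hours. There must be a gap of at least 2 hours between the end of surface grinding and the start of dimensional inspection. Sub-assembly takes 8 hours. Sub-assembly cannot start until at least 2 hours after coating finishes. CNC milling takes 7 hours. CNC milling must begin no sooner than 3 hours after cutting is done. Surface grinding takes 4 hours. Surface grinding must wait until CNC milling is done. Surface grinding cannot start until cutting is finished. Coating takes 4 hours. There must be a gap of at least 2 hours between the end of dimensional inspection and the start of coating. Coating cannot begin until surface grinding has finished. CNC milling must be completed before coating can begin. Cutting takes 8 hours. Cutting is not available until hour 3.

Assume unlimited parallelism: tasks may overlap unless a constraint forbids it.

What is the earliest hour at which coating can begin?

34

Cutting cannot begin until its own release at hour 3. It runs from hour 3 to 3 + 8 = hour 11.
CNC milling cannot begin until cutting (finishes hour 11, plus 3-hour gap → hour 14). It runs from hour 14 to 14 + 7 = hour 21.
For surface grinding: CNC milling (finishes hour 21); cutting (finishes hour 11). Taking the maximum gives a start of hour 21, and it finishes at 21 + 4 = hour 25.
After surface grinding (finishes hour 25, plus 2-hour gap → hour 27), dimensional inspection can start at hour 27 and finishes at hour 32.
Coating waits on dimensional inspection (finishes hour 32, plus 2-hour gap → hour 34); surface grinding (finishes hour 25); CNC milling (finishes hour 21). The latest of these is hour 34, which is the earliest coating can start.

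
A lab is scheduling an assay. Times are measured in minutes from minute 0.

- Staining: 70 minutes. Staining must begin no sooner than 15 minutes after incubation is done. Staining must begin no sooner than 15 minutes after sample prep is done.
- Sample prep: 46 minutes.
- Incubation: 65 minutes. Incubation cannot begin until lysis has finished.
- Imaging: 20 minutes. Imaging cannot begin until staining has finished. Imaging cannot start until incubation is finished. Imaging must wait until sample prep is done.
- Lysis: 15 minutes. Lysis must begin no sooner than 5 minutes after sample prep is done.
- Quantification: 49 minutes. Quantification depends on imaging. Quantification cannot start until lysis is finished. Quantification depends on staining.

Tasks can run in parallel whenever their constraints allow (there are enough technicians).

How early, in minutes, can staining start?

146

Sample prep has no prerequisites, so it starts at minute 0 and finishes at minute 46.
After sample prep (finishes minute 46, plus 5-minute gap → minute 51), lysis can start at minute 51 and finishes at minute 66.
Incubation cannot begin until lysis (finishes minute 66). It runs from minute 66 to 66 + 65 = minute 131.
Staining waits on incubation (finishes minute 131, plus 15-minute gap → minute 146); sample prep (finishes minute 46, plus 15-minute gap → minute 61). The latest of these is minute 146, which is the earliest staining can start.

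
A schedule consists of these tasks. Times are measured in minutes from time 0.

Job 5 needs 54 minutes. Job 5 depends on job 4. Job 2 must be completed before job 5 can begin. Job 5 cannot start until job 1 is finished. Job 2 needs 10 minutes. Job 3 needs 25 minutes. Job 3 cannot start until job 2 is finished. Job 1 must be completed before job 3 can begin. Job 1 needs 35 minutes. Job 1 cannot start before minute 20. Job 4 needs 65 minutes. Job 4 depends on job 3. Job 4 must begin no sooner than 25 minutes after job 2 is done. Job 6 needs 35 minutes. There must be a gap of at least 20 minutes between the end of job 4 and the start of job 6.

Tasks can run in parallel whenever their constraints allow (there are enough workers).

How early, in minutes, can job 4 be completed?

Job 2 has no prerequisites, so it starts at minute 0 and finishes at minute 10.
Job 1 waits on its own release at minute 20, so it starts at minute 20 and finishes at 20 + 35 = minute 55.
Job 3 has to wait for job 2 (finishes minute 10); job 1 (finishes minute 55). The latest of these is minute 55, so job 3 runs minute 55 to 55 + 25 = minute 80.
Job 4 has to wait for job 3 (finishes minute 80); job 2 (finishes minute 10, plus 25-minute gap → minute 35). The latest of these is minute 80, so job 4 runs minute 80 to 80 + 65 = minute 145.

145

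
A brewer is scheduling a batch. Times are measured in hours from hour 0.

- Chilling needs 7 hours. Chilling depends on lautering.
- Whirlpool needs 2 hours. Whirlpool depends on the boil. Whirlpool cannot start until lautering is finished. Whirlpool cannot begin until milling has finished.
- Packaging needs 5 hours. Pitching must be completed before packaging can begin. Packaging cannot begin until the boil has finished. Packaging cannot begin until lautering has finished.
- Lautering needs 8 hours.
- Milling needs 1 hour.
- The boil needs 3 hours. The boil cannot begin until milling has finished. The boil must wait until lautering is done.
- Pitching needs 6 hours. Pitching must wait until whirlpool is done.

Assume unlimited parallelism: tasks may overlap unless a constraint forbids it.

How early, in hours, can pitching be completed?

Lautering can start immediately at hour 0; it finishes at hour 8.
Milling has no prerequisites, so it starts at hour 0 and finishes at hour 1.
The boil has to wait for milling (finishes hour 1); lautering (finishes hour 8). The latest of these is hour 8, so the boil runs hour 8 to 8 + 3 = hour 11.
Whirlpool needs all of the boil (finishes hour 11); lautering (finishes hour 8); milling (finishes hour 1). That puts its earliest start at hour 11; it finishes at 11 + 2 = hour 13.
Pitching waits on whirlpool (finishes hour 13), so it starts at hour 13 and finishes at 13 + 6 = hour 19.

19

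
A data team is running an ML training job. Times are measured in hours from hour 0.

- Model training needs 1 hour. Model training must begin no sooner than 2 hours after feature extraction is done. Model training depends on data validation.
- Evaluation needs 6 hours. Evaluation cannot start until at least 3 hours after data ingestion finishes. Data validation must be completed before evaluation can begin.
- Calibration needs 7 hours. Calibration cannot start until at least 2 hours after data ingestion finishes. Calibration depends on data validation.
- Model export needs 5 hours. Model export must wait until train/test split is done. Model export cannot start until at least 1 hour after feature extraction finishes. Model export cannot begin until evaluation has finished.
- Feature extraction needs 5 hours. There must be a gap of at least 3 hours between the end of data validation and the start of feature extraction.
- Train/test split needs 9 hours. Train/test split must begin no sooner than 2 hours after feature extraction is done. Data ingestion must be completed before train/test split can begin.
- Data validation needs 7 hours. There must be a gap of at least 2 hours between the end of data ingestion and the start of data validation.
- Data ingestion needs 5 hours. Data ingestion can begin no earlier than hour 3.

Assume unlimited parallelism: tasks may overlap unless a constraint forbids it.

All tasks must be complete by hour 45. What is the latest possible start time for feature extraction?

24

Nothing follows model export; the deadline of hour 45 is its only limit. It must start by 45 − 5 = hour 40.
Train/test split must finish before model export (must start by hour 40). With a 9-hour duration, train/test split must start by 40 − 9 = hour 31.
Nothing follows model training; the deadline of hour 45 is its only limit. It must start by 45 − 1 = hour 44.
Feature extraction has several dependents: train/test split (must start by hour 31, minus 2-hour gap → hour 29); model training (must start by hour 44, minus 2-hour gap → hour 42); model export (must start by hour 40, minus 1-hour gap → hour 39). The earliest of those limits is hour 29, so feature extraction must start by 29 − 5 = hour 24.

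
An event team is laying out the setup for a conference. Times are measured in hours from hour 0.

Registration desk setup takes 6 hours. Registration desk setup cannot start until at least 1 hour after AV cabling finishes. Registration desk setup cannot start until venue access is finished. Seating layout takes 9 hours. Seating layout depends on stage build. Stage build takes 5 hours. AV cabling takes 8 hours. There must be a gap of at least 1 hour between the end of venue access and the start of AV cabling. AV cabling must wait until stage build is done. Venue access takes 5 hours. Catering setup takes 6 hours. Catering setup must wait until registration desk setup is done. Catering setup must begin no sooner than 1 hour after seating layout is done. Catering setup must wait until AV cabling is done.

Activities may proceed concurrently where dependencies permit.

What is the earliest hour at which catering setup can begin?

21

Stage build can start immediately at hour 0; it finishes at hour 5.
Seating layout waits on stage build (finishes hour 5), so it starts at hour 5 and finishes at 5 + 9 = hour 14.
Venue access has no prerequisites, so it starts at hour 0 and finishes at hour 5.
AV cabling has to wait for venue access (finishes hour 5, plus 1-hour gap → hour 6); stage build (finishes hour 5). The latest of these is hour 6, so AV cabling runs hour 6 to 6 + 8 = hour 14.
Registration desk setup cannot start until AV cabling (finishes hour 14, plus 1-hour gap → hour 15); venue access (finishes hour 5). The controlling bound is hour 15, so registration desk setup finishes at 15 + 6 = hour 21.
Catering setup waits on registration desk setup (finishes hour 21); seating layout (finishes hour 14, plus 1-hour gap → hour 15); AV cabling (finishes hour 14). The latest of these is hour 21, which is the earliest catering setup can start.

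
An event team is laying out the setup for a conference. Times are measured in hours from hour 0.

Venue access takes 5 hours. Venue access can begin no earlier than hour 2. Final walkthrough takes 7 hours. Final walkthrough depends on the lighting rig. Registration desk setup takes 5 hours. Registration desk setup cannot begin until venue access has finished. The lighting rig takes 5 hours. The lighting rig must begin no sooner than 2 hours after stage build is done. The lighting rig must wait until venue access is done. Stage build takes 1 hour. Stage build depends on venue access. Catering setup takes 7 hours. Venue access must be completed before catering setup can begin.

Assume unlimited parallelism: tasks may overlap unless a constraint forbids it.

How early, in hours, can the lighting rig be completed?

Venue access cannot begin until its own release at hour 2. It runs from hour 2 to 2 + 5 = hour 7.
After venue access (finishes hour 7), stage build can start at hour 7 and finishes at hour 8.
The lighting rig has to wait for stage build (finishes hour 8, plus 2-hour gap → hour 10); venue access (finishes hour 7). The latest of these is hour 10, so the lighting rig runs hour 10 to 10 + 5 = hour 15.

15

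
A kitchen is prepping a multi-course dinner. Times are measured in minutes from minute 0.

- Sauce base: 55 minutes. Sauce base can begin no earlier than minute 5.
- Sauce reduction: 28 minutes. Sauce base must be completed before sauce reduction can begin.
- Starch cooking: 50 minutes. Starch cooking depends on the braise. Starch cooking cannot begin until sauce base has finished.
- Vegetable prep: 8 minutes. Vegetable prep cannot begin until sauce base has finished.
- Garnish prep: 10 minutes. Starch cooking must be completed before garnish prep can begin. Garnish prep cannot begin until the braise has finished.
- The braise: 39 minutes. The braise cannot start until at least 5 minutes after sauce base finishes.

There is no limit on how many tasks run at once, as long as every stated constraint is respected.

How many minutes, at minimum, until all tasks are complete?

After its own release at minute 5, sauce base can start at minute 5 and finishes at minute 60.
Sauce reduction waits on sauce base (finishes minute 60), so it starts at minute 60 and finishes at 60 + 28 = minute 88.
Vegetable prep waits on sauce base (finishes minute 60), so it starts at minute 60 and finishes at 60 + 8 = minute 68.
The braise cannot begin until sauce base (finishes minute 60, plus 5-minute gap → minute 65). It runs from minute 65 to 65 + 39 = minute 104.
For starch cooking: the braise (finishes minute 104); sauce base (finishes minute 60). Taking the maximum gives a start of minute 104, and it finishes at 104 + 50 = minute 154.
Garnish prep has to wait for starch cooking (finishes minute 154); the braise (finishes minute 104). The latest of these is minute 154, so garnish prep runs minute 154 to 154 + 10 = minute 164.
All tasks are finished once the last one completes. Finish times: Sauce base at 60, The braise at 104, Vegetable prep at 68, Sauce reduction at 88, Starch cooking at 154, Garnish prep at 164. The latest is minute 164.

164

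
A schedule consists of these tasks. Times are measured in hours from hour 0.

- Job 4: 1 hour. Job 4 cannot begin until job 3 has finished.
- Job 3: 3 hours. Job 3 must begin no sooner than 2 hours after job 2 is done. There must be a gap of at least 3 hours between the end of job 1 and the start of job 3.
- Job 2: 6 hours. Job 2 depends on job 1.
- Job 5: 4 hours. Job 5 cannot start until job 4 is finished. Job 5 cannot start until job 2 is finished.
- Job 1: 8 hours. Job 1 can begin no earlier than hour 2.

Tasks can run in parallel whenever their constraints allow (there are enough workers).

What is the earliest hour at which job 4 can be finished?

22

Job 1 waits on its own release at hour 2, so it starts at hour 2 and finishes at 2 + 8 = hour 10.
After job 1 (finishes hour 10), job 2 can start at hour 10 and finishes at hour 16.
For job 3: job 2 (finishes hour 16, plus 2-hour gap → hour 18); job 1 (finishes hour 10, plus 3-hour gap → hour 13). Taking the maximum gives a start of hour 18, and it finishes at 18 + 3 = hour 21.
Job 4 cannot begin until job 3 (finishes hour 21). It runs from hour 21 to 21 + 1 = hour 22.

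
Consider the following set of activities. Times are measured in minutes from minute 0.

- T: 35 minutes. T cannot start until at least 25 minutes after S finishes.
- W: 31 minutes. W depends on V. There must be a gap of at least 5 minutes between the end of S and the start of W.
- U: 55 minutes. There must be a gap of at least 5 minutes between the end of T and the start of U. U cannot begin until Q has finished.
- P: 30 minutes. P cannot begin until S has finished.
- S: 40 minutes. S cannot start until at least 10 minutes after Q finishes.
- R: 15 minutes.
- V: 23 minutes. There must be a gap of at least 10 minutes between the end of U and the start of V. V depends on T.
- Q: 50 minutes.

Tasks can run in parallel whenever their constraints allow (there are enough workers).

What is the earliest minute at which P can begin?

Nothing blocks Q, so it runs from minute 0 to minute 50.
S cannot begin until Q (finishes minute 50, plus 10-minute gap → minute 60). It runs from minute 60 to 60 + 40 = minute 100.
P waits on S (finishes minute 100), so the earliest it can start is minute 100.

100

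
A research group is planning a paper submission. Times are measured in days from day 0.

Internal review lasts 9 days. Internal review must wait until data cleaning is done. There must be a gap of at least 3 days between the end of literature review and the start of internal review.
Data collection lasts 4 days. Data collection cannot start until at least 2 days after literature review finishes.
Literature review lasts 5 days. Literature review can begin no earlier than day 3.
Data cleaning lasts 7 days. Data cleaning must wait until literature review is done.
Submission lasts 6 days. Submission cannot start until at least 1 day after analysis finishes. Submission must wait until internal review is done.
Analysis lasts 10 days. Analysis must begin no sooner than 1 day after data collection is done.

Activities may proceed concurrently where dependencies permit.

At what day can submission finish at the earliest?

32

Literature review cannot begin until its own release at day 3. It runs from day 3 to 3 + 5 = day 8.
Data cleaning cannot begin until literature review (finishes day 8). It runs from day 8 to 8 + 7 = day 15.
Internal review needs all of data cleaning (finishes day 15); literature review (finishes day 8, plus 3-day gap → day 11). That puts its earliest start at day 15; it finishes at 15 + 9 = day 24.
Data collection cannot begin until literature review (finishes day 8, plus 2-day gap → day 10). It runs from day 10 to 10 + 4 = day 14.
After data collection (finishes day 14, plus 1-day gap → day 15), analysis can start at day 15 and finishes at day 25.
For submission: analysis (finishes day 25, plus 1-day gap → day 26); internal review (finishes day 24). Taking the maximum gives a start of day 26, and it finishes at 26 + 6 = day 32.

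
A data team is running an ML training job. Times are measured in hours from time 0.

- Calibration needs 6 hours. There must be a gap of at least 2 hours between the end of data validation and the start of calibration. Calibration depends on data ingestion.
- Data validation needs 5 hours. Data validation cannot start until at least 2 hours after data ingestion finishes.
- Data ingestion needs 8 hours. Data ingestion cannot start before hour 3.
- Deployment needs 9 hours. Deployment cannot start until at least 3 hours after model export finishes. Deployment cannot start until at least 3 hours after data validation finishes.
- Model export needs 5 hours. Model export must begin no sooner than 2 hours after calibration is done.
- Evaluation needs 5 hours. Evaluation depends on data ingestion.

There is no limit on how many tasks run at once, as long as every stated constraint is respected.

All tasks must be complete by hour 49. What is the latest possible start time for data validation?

17

Deployment has no dependents, so it just needs to finish by hour 49. Starting by 49 − 9 = hour 40 achieves that.
Model export feeds into deployment (must start by hour 40, minus 3-hour gap → hour 37); so model export must finish by hour 37 and therefore start by hour 32.
Calibration must finish before model export (must start by hour 32, minus 2-hour gap → hour 30). With a 6-hour duration, calibration must start by 30 − 6 = hour 24.
For data validation: calibration (must start by hour 24, minus 2-hour gap → hour 22); deployment (must start by hour 40, minus 3-hour gap → hour 37). The most restrictive is hour 22; with a 5-hour duration, data validation must start by hour 17.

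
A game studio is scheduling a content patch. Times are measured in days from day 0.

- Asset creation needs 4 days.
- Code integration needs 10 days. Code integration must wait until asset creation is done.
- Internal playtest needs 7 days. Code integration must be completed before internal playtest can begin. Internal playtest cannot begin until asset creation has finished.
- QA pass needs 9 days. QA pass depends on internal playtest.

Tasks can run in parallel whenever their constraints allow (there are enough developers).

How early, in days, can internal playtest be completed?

21

Asset creation has no prerequisites, so it starts at day 0 and finishes at day 4.
Code integration cannot begin until asset creation (finishes day 4). It runs from day 4 to 4 + 10 = day 14.
Internal playtest needs all of code integration (finishes day 14); asset creation (finishes day 4). That puts its earliest start at day 14; it finishes at 14 + 7 = day 21.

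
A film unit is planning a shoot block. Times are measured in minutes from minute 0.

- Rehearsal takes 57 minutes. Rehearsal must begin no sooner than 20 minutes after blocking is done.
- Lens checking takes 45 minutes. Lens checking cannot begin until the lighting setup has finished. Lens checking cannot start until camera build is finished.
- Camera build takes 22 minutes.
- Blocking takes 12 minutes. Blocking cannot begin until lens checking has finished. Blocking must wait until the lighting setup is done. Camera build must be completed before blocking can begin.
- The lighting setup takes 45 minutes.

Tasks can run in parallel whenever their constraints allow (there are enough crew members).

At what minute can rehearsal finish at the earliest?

179

Camera build can start immediately at minute 0; it finishes at minute 22.
The lighting setup can start immediately at minute 0; it finishes at minute 45.
Lens checking needs all of the lighting setup (finishes minute 45); camera build (finishes minute 22). That puts its earliest start at minute 45; it finishes at 45 + 45 = minute 90.
Blocking cannot start until lens checking (finishes minute 90); the lighting setup (finishes minute 45); camera build (finishes minute 22). The controlling bound is minute 90, so blocking finishes at 90 + 12 = minute 102.
Rehearsal cannot begin until blocking (finishes minute 102, plus 20-minute gap → minute 122). It runs from minute 122 to 122 + 57 = minute 179.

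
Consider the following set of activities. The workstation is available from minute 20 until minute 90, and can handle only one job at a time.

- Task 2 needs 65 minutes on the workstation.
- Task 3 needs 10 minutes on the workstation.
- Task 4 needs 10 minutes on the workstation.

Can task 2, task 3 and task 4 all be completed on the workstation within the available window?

The workstation window is 90 − 20 = 70 minutes.
Running back to back, the jobs need 65 + 10 + 10 = 85 minutes on the workstation.
Since 85 > 70, they cannot all fit.

No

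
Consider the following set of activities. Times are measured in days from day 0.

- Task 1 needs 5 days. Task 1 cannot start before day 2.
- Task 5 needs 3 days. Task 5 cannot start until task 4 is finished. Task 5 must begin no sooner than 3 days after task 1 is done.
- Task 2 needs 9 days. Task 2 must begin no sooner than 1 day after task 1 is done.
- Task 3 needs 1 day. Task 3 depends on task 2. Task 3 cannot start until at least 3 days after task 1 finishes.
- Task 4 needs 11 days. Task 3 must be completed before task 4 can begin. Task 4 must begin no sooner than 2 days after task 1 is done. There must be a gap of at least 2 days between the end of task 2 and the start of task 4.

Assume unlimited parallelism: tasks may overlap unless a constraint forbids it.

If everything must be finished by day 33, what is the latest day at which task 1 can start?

2

Task 5 must finish by day 33; it takes 3 days, so it must start by 33 − 3 = day 30.
Since task 5 (must start by day 30) depends on it, task 4 must finish by day 30. Backing off its 11-day duration gives a latest start of day 19.
Task 3 feeds into task 4 (must start by day 19); so task 3 must finish by day 19 and therefore start by day 18.
For task 2: task 3 (must start by day 18); task 4 (must start by day 19, minus 2-day gap → day 17). The most restrictive is day 17; with a 9-day duration, task 2 must start by day 8.
Task 1 has several dependents: task 2 (must start by day 8, minus 1-day gap → day 7); task 3 (must start by day 18, minus 3-day gap → day 15); task 4 (must start by day 19, minus 2-day gap → day 17); task 5 (must start by day 30, minus 3-day gap → day 27). The earliest of those limits is day 7, so task 1 must start by 7 − 5 = day 2.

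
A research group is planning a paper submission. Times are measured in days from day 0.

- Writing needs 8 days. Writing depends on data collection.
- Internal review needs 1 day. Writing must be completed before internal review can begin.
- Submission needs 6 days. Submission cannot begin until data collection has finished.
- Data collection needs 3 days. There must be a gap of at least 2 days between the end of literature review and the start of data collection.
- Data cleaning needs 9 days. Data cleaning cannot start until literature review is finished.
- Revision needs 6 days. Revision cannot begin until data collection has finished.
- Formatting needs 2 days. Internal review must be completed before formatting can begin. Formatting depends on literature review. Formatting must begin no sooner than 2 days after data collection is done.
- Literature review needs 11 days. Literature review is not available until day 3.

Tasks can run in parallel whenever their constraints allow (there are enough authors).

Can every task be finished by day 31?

Yes

After its own release at day 3, literature review can start at day 3 and finishes at day 14.
After literature review (finishes day 14), data cleaning can start at day 14 and finishes at day 23.
Data collection cannot begin until literature review (finishes day 14, plus 2-day gap → day 16). It runs from day 16 to 16 + 3 = day 19.
Submission cannot begin until data collection (finishes day 19). It runs from day 19 to 19 + 6 = day 25.
Revision cannot begin until data collection (finishes day 19). It runs from day 19 to 19 + 6 = day 25.
Writing waits on data collection (finishes day 19), so it starts at day 19 and finishes at 19 + 8 = day 27.
Internal review waits on writing (finishes day 27), so it starts at day 27 and finishes at 27 + 1 = day 28.
Formatting has to wait for internal review (finishes day 28); literature review (finishes day 14); data collection (finishes day 19, plus 2-day gap → day 21). The latest of these is day 28, so formatting runs day 28 to 28 + 2 = day 30.
Every task is finished by day 30, which is no later than the deadline of 31, so the schedule is feasible.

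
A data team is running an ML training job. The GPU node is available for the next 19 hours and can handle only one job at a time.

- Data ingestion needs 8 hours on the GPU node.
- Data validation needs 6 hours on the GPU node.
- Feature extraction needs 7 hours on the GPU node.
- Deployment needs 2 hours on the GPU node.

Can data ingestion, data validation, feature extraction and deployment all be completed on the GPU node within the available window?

No

Running back to back, the jobs need 8 + 6 + 7 + 2 = 23 hours on the GPU node.
Since 23 > 19, they cannot all fit.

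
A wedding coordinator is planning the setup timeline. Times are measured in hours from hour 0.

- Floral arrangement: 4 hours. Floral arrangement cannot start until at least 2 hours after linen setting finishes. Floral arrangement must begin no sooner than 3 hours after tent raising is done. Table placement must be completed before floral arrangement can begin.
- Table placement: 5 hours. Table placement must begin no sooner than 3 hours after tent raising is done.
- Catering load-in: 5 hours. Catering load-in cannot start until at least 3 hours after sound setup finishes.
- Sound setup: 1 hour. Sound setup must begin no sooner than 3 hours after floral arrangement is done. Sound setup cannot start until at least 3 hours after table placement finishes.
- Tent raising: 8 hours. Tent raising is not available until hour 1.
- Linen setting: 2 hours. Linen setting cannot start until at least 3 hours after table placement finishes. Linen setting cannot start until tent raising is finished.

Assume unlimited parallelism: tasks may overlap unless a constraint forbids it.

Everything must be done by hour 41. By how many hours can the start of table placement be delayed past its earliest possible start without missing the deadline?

1

Tent raising waits on its own release at hour 1, so it starts at hour 1 and finishes at 1 + 8 = hour 9.
Table placement waits on tent raising (finishes hour 9, plus 3-hour gap → hour 12), so it starts at hour 12 and finishes at 12 + 5 = hour 17.

Working backward from the deadline:
Nothing follows catering load-in; the deadline of hour 41 is its only limit. It must start by 41 − 5 = hour 36.
Sound setup must finish before catering load-in (must start by hour 36, minus 3-hour gap → hour 33). With a 1-hour duration, sound setup must start by 33 − 1 = hour 32.
Floral arrangement must finish before sound setup (must start by hour 32, minus 3-hour gap → hour 29). With a 4-hour duration, floral arrangement must start by 29 − 4 = hour 25.
Linen setting feeds into floral arrangement (must start by hour 25, minus 2-hour gap → hour 23); so linen setting must finish by hour 23 and therefore start by hour 21.
Table placement feeds linen setting (must start by hour 21, minus 3-hour gap → hour 18); floral arrangement (must start by hour 25); sound setup (must start by hour 32, minus 3-hour gap → hour 29). Taking the minimum, table placement must finish by hour 18 and start by 18 − 5 = hour 13.
So table placement can start as early as hour 12 and as late as hour 13, giving 13 − 12 = 1 hour of slack.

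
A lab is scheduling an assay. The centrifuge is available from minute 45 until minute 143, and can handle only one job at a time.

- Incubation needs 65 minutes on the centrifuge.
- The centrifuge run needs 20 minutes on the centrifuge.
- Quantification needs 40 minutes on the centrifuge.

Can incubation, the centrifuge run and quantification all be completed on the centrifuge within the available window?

The centrifuge window is 143 − 45 = 98 minutes.
Running back to back, the jobs need 65 + 20 + 40 = 125 minutes on the centrifuge.
Since 125 > 98, they cannot all fit.

No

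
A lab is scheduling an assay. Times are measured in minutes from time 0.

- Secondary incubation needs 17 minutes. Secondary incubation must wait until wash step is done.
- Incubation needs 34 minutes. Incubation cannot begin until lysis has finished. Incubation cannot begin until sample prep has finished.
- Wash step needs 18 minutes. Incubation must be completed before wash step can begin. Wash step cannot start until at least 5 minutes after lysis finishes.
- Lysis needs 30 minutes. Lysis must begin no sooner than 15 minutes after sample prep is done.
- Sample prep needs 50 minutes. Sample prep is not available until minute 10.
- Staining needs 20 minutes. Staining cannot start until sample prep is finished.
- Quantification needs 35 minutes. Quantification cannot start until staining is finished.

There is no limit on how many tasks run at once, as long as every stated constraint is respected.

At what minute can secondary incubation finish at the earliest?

Sample prep waits on its own release at minute 10, so it starts at minute 10 and finishes at 10 + 50 = minute 60.
After sample prep (finishes minute 60, plus 15-minute gap → minute 75), lysis can start at minute 75 and finishes at minute 105.
Incubation has to wait for lysis (finishes minute 105); sample prep (finishes minute 60). The latest of these is minute 105, so incubation runs minute 105 to 105 + 34 = minute 139.
For wash step: incubation (finishes minute 139); lysis (finishes minute 105, plus 5-minute gap → minute 110). Taking the maximum gives a start of minute 139, and it finishes at 139 + 18 = minute 157.
Secondary incubation waits on wash step (finishes minute 157), so it starts at minute 157 and finishes at 157 + 17 = minute 174.

174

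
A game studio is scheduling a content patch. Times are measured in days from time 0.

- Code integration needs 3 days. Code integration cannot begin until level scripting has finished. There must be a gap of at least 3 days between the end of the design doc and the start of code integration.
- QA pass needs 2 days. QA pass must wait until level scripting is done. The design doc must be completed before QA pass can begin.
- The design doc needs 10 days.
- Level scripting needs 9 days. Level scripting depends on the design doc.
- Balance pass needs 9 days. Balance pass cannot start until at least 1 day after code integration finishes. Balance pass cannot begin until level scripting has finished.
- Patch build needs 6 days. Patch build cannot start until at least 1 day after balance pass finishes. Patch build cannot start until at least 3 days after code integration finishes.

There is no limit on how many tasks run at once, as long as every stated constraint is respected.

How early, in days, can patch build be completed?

39

The design doc can start immediately at day 0; it finishes at day 10.
Level scripting waits on the design doc (finishes day 10), so it starts at day 10 and finishes at 10 + 9 = day 19.
For code integration: level scripting (finishes day 19); the design doc (finishes day 10, plus 3-day gap → day 13). Taking the maximum gives a start of day 19, and it finishes at 19 + 3 = day 22.
For balance pass: code integration (finishes day 22, plus 1-day gap → day 23); level scripting (finishes day 19). Taking the maximum gives a start of day 23, and it finishes at 23 + 9 = day 32.
Patch build needs all of balance pass (finishes day 32, plus 1-day gap → day 33); code integration (finishes day 22, plus 3-day gap → day 25). That puts its earliest start at day 33; it finishes at 33 + 6 = day 39.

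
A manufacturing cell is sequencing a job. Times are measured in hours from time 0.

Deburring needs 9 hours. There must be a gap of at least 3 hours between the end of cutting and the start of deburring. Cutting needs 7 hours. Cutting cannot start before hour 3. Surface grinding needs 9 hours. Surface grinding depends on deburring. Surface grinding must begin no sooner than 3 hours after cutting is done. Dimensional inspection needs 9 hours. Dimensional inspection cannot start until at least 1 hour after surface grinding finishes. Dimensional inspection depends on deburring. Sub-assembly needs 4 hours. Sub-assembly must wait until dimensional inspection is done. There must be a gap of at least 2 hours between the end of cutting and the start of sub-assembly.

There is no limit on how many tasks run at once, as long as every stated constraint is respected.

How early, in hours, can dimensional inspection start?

32

Cutting waits on its own release at hour 3, so it starts at hour 3 and finishes at 3 + 7 = hour 10.
Deburring waits on cutting (finishes hour 10, plus 3-hour gap → hour 13), so it starts at hour 13 and finishes at 13 + 9 = hour 22.
Surface grinding needs all of deburring (finishes hour 22); cutting (finishes hour 10, plus 3-hour gap → hour 13). That puts its earliest start at hour 22; it finishes at 22 + 9 = hour 31.
Dimensional inspection waits on surface grinding (finishes hour 31, plus 1-hour gap → hour 32); deburring (finishes hour 22). The latest of these is hour 32, which is the earliest dimensional inspection can start.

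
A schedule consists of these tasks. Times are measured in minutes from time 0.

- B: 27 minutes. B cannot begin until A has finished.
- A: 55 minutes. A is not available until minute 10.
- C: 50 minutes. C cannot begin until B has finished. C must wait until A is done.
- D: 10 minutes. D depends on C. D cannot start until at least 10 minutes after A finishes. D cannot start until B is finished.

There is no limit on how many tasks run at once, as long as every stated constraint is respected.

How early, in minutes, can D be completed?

152

A waits on its own release at minute 10, so it starts at minute 10 and finishes at 10 + 55 = minute 65.
B cannot begin until A (finishes minute 65). It runs from minute 65 to 65 + 27 = minute 92.
C has to wait for B (finishes minute 92); A (finishes minute 65). The latest of these is minute 92, so C runs minute 92 to 92 + 50 = minute 142.
For D: C (finishes minute 142); A (finishes minute 65, plus 10-minute gap → minute 75); B (finishes minute 92). Taking the maximum gives a start of minute 142, and it finishes at 142 + 10 = minute 152.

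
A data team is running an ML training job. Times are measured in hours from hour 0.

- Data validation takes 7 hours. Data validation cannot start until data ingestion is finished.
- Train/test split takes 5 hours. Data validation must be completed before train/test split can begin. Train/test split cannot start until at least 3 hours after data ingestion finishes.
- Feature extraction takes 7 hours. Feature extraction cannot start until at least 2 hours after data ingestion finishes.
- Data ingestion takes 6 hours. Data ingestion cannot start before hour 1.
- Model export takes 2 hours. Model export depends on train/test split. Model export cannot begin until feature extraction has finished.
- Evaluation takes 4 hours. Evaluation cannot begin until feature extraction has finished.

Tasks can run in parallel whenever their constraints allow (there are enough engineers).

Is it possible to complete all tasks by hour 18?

No

Data ingestion cannot begin until its own release at hour 1. It runs from hour 1 to 1 + 6 = hour 7.
Feature extraction waits on data ingestion (finishes hour 7, plus 2-hour gap → hour 9), so it starts at hour 9 and finishes at 9 + 7 = hour 16.
Evaluation cannot begin until feature extraction (finishes hour 16). It runs from hour 16 to 16 + 4 = hour 20.
After data ingestion (finishes hour 7), data validation can start at hour 7 and finishes at hour 14.
Train/test split needs all of data validation (finishes hour 14); data ingestion (finishes hour 7, plus 3-hour gap → hour 10). That puts its earliest start at hour 14; it finishes at 14 + 5 = hour 19.
Model export needs all of train/test split (finishes hour 19); feature extraction (finishes hour 16). That puts its earliest start at hour 19; it finishes at 19 + 2 = hour 21.
The earliest everything can be done is hour 21, which is after the deadline of 18, so it is not possible.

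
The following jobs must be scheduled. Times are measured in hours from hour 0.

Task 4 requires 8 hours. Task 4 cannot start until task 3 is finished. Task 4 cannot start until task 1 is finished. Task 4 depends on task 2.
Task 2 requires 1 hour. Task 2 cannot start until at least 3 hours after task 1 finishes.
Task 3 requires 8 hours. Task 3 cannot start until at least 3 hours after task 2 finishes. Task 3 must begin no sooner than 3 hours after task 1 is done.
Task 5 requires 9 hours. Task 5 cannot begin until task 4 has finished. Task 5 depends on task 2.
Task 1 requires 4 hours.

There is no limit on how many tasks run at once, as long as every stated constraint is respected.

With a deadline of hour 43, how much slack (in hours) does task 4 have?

7

Nothing blocks task 1, so it runs from hour 0 to hour 4.
After task 1 (finishes hour 4, plus 3-hour gap → hour 7), task 2 can start at hour 7 and finishes at hour 8.
Task 3 needs all of task 2 (finishes hour 8, plus 3-hour gap → hour 11); task 1 (finishes hour 4, plus 3-hour gap → hour 7). That puts its earliest start at hour 11; it finishes at 11 + 8 = hour 19.
Task 4 needs all of task 3 (finishes hour 19); task 1 (finishes hour 4); task 2 (finishes hour 8). That puts its earliest start at hour 19; it finishes at 19 + 8 = hour 27.

Working backward from the deadline:
Task 5 has no dependents, so it just needs to finish by hour 43. Starting by 43 − 9 = hour 34 achieves that.
Task 4 must finish before task 5 (must start by hour 34). With an 8-hour duration, task 4 must start by 34 − 8 = hour 26.
So task 4 can start as early as hour 19 and as late as hour 26, giving 26 − 19 = 7 hours of slack.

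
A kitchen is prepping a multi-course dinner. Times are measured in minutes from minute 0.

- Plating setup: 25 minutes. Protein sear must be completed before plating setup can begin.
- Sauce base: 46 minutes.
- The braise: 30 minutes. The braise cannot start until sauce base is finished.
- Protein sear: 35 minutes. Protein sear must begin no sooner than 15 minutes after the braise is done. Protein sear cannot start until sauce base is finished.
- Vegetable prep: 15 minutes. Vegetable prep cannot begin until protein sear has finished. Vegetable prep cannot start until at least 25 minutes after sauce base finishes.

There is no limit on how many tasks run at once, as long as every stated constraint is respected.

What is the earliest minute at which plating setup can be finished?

151

Sauce base has no prerequisites, so it starts at minute 0 and finishes at minute 46.
The braise cannot begin until sauce base (finishes minute 46). It runs from minute 46 to 46 + 30 = minute 76.
For protein sear: the braise (finishes minute 76, plus 15-minute gap → minute 91); sauce base (finishes minute 46). Taking the maximum gives a start of minute 91, and it finishes at 91 + 35 = minute 126.
Plating setup cannot begin until protein sear (finishes minute 126). It runs from minute 126 to 126 + 25 = minute 151.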